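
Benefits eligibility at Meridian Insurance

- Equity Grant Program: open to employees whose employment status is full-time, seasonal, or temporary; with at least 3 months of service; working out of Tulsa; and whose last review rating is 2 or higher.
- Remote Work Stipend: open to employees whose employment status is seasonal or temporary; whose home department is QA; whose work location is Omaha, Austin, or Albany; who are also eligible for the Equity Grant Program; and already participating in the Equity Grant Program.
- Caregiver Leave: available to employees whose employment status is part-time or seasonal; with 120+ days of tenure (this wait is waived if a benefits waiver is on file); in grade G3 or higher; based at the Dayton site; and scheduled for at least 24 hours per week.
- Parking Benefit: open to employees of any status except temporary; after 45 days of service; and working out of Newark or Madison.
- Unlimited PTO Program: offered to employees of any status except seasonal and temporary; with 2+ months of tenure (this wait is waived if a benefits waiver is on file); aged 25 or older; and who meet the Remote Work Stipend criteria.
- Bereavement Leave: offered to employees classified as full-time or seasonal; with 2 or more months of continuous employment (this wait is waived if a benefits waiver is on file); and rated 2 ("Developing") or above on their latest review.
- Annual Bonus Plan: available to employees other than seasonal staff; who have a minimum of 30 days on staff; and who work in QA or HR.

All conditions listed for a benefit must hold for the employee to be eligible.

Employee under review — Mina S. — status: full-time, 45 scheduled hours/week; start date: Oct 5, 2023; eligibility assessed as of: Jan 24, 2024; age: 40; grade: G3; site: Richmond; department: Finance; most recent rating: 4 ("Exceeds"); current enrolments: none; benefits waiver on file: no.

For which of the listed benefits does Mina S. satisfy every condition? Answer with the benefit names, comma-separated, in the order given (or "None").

Service from Oct 5, 2023 to Jan 24, 2024: 111 days.
Equity Grant Program — status full-time ✓; service 111 days ≥ 3 months (≈90 days) ✓; site Richmond ✗ (not Tulsa) → not eligible.
Remote Work Stipend — status full-time ✗ (requires seasonal or temporary) → not eligible.
Caregiver Leave — status full-time ✗ (requires part-time or seasonal) → not eligible.
Parking Benefit — status full-time ✓ (not excluded); service 111 days ≥ 45 days ✓; site Richmond ✗ (not Newark or Madison) → not eligible.
Unlimited PTO Program — status full-time ✓ (not excluded); no waiver, service 111 days ≥ 2 months (≈60 days) ✓; age 40 ≥ 25 ✓; not eligible for Remote Work Stipend ✗ → not eligible.
Bereavement Leave — status full-time ✓; no waiver, service 111 days ≥ 2 months (≈60 days) ✓; rating 4 ≥ 2 ✓ → eligible.
Annual Bonus Plan — status full-time ✓ (not excluded); service 111 days ≥ 30 days ✓; dept Finance ✗ → not eligible.

Bereavement Leave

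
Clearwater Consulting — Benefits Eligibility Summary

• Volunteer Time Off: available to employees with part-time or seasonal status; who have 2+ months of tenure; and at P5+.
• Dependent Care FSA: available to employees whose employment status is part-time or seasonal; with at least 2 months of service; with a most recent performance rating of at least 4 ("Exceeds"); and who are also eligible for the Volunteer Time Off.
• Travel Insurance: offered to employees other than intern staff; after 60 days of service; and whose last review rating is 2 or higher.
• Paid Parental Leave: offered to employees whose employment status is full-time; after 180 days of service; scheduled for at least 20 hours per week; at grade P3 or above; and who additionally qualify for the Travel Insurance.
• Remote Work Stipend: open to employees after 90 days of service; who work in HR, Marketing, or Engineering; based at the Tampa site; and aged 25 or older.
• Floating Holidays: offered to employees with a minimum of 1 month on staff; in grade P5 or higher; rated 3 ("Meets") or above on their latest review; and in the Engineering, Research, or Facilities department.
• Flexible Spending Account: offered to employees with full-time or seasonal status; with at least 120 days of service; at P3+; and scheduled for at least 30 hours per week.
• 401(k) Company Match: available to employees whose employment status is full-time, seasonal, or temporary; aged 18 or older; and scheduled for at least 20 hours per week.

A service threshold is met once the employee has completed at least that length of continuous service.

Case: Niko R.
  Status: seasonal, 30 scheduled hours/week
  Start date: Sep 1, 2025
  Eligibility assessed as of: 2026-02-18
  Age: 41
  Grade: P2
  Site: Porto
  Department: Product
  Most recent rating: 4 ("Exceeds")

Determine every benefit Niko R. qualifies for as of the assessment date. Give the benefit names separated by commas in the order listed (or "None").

Service from Sep 1, 2025 to 2026-02-18: 170 days.
Volunteer Time Off — status seasonal ✓; service 170 days ≥ 2 months (≈60 days) ✓; grade P2 < P5 ✗ → not eligible.
Dependent Care FSA — status seasonal ✓; service 170 days ≥ 2 months (≈60 days) ✓; rating 4 ≥ 4 ✓; not eligible for Volunteer Time Off ✗ → not eligible.
Travel Insurance — status seasonal ✓ (not excluded); service 170 days ≥ 60 days ✓; rating 4 ≥ 2 ✓ → eligible.
Paid Parental Leave — status seasonal ✗ (requires full-time) → not eligible.
Remote Work Stipend — service 170 days ≥ 90 days ✓; dept Product ✗ → not eligible.
Floating Holidays — service 170 days ≥ 1 month (≈30 days) ✓; grade P2 < P5 ✗ → not eligible.
Flexible Spending Account — status seasonal ✓; service 170 days ≥ 120 days ✓; grade P2 < P3 ✗ → not eligible.
401(k) Company Match — status seasonal ✓; age 41 ≥ 18 ✓; 30 hrs/wk ≥ 20 ✓ → eligible.

Travel Insurance, 401(k) Company Match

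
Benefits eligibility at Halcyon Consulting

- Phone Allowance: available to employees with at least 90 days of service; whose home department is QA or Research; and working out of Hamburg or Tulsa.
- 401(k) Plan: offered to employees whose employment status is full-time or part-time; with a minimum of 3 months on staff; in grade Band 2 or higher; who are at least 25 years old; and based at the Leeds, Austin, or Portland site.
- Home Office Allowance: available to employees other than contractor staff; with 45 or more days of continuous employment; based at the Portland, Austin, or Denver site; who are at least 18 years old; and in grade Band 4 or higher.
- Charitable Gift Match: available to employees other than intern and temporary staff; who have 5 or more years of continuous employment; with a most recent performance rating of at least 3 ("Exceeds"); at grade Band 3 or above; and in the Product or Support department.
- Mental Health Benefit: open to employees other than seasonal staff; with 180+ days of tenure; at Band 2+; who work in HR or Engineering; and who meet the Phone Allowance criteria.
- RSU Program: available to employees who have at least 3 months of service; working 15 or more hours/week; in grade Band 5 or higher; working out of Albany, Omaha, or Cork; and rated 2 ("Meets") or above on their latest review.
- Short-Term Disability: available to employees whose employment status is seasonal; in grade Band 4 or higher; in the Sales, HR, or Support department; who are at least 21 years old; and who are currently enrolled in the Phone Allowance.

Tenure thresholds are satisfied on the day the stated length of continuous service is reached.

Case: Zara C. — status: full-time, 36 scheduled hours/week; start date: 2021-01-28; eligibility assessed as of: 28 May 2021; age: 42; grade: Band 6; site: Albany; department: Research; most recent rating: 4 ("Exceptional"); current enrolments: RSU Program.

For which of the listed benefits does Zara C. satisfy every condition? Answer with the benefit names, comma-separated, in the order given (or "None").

Service from 2021-01-28 to 28 May 2021: 120 days.
Phone Allowance — service 120 days ≥ 90 days ✓; dept Research ✓; site Albany ✗ (not Hamburg or Tulsa) → not eligible.
401(k) Plan — status full-time ✓; service 120 days ≥ 3 months (≈90 days) ✓; grade Band 6 ≥ Band 2 ✓; age 42 ≥ 25 ✓; site Albany ✗ (not Leeds, Austin, or Portland) → not eligible.
Home Office Allowance — status full-time ✓ (not excluded); service 120 days ≥ 45 days ✓; site Albany ✗ (not Portland, Austin, or Denver) → not eligible.
Charitable Gift Match — status full-time ✓ (not excluded); service 120 days < 5 years (≈1825 days) ✗ → not eligible.
Mental Health Benefit — status full-time ✓ (not excluded); service 120 days < 180 days ✗ → not eligible.
RSU Program — service 120 days ≥ 3 months (≈90 days) ✓; 36 hrs/wk ≥ 15 ✓; grade Band 6 ≥ Band 5 ✓; site Albany ✓; rating 4 ≥ 2 ✓ → eligible.
Short-Term Disability — status full-time ✗ (requires seasonal) → not eligible.

RSU Program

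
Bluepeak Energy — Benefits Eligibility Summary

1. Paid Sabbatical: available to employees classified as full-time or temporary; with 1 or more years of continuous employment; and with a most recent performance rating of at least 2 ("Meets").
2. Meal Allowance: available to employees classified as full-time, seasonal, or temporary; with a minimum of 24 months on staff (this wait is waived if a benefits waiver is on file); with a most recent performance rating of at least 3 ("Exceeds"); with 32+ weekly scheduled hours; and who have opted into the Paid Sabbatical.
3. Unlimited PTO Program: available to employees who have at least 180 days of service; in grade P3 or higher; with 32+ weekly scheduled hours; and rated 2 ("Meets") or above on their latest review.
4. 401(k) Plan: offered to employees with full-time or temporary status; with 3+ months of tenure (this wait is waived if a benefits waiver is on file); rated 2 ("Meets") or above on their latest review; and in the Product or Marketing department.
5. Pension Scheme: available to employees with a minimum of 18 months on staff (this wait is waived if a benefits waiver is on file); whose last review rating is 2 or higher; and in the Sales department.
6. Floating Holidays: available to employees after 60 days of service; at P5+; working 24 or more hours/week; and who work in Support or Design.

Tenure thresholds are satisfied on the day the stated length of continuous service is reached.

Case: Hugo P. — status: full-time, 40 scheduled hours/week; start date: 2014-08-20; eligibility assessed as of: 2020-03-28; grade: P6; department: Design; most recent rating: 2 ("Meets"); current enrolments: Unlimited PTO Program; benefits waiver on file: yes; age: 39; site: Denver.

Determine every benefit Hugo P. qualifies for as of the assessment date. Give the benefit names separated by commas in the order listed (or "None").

Service from 2014-08-20 to 2020-03-28: 2047 days.
Paid Sabbatical — status full-time ✓; service 2047 days ≥ 1 year (≈365 days) ✓; rating 2 ≥ 2 ✓ → eligible.
Meal Allowance — status full-time ✓; benefits waiver on file ✓; rating 2 < 3 ✗ → not eligible.
Unlimited PTO Program — service 2047 days ≥ 180 days ✓; grade P6 ≥ P3 ✓; 40 hrs/wk ≥ 32 ✓; rating 2 ≥ 2 ✓ → eligible.
401(k) Plan — status full-time ✓; benefits waiver on file ✓; rating 2 ≥ 2 ✓; dept Design ✗ → not eligible.
Pension Scheme — benefits waiver on file ✓; rating 2 ≥ 2 ✓; dept Design ✗ → not eligible.
Floating Holidays — service 2047 days ≥ 60 days ✓; grade P6 ≥ P5 ✓; 40 hrs/wk ≥ 24 ✓; dept Design ✓ → eligible.

Paid Sabbatical, Unlimited PTO Program, Floating Holidays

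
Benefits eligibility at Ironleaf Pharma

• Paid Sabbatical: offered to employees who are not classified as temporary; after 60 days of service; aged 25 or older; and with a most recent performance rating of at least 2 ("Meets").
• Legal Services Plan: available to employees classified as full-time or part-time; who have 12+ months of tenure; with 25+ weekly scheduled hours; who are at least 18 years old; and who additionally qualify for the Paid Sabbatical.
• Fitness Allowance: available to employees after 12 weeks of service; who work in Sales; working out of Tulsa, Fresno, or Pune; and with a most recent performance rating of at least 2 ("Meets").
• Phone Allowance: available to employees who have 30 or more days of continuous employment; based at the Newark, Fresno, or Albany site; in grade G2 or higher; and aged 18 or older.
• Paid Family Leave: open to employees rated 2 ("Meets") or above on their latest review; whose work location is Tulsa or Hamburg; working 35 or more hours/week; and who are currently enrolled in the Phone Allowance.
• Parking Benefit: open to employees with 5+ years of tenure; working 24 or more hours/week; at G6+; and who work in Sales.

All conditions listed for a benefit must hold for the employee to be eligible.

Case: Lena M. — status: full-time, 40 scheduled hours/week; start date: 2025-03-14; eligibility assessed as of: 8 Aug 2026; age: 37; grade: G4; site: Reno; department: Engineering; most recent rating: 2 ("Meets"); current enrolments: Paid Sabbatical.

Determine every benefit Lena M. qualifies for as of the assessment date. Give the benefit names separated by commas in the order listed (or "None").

Service from 2025-03-14 to 8 Aug 2026: 512 days.
Paid Sabbatical — status full-time ✓ (not excluded); service 512 days ≥ 60 days ✓; age 37 ≥ 25 ✓; rating 2 ≥ 2 ✓ → eligible.
Legal Services Plan — status full-time ✓; service 512 days ≥ 12 months (≈360 days) ✓; 40 hrs/wk ≥ 25 ✓; age 37 ≥ 18 ✓; eligible for Paid Sabbatical ✓ → eligible.
Fitness Allowance — service 512 days ≥ 12 weeks (≈84 days) ✓; dept Engineering ✗ → not eligible.
Phone Allowance — service 512 days ≥ 30 days ✓; site Reno ✗ (not Newark, Fresno, or Albany) → not eligible.
Paid Family Leave — rating 2 ≥ 2 ✓; site Reno ✗ (not Tulsa or Hamburg) → not eligible.
Parking Benefit — service 512 days < 5 years (≈1825 days) ✗ → not eligible.

Paid Sabbatical, Legal Services Plan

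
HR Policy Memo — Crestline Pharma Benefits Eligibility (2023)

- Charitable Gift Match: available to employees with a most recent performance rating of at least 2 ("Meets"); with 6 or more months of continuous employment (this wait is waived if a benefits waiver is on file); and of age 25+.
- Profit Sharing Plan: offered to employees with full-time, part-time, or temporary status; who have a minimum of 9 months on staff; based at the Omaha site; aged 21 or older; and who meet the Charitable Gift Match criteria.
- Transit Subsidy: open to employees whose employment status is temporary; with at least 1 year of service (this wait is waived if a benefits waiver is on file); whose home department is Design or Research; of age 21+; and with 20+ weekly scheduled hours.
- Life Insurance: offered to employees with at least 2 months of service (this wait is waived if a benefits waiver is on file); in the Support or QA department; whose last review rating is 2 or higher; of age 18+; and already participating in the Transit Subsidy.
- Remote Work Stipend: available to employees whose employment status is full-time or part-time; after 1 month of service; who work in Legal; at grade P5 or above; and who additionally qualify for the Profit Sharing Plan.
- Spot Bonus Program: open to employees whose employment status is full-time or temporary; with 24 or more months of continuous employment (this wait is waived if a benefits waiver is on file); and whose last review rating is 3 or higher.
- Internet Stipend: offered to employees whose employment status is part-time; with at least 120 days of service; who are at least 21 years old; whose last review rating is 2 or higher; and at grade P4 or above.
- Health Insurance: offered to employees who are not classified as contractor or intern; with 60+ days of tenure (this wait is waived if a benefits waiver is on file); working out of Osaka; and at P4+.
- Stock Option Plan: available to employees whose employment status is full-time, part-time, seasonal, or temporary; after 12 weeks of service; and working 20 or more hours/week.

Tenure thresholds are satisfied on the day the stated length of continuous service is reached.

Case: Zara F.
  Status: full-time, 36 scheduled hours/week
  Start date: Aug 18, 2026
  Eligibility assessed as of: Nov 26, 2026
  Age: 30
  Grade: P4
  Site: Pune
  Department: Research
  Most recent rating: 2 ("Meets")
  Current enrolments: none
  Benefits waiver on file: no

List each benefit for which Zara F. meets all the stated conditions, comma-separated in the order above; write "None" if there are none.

Stock Option Plan

Service from Aug 18, 2026 to Nov 26, 2026: 100 days.
Charitable Gift Match — rating 2 ≥ 2 ✓; no waiver, service 100 days < 6 months (≈180 days) ✗ → not eligible.
Profit Sharing Plan — status full-time ✓; service 100 days < 9 months (≈270 days) ✗ → not eligible.
Transit Subsidy — status full-time ✗ (requires temporary) → not eligible.
Life Insurance — no waiver, service 100 days ≥ 2 months (≈60 days) ✓; dept Research ✗ → not eligible.
Remote Work Stipend — status full-time ✓; service 100 days ≥ 1 month (≈30 days) ✓; dept Research ✗ → not eligible.
Spot Bonus Program — status full-time ✓; no waiver, service 100 days < 24 months (≈720 days) ✗ → not eligible.
Internet Stipend — status full-time ✗ (requires part-time) → not eligible.
Health Insurance — status full-time ✓ (not excluded); no waiver, service 100 days ≥ 60 days ✓; site Pune ✗ (not Osaka) → not eligible.
Stock Option Plan — status full-time ✓; service 100 days ≥ 12 weeks (≈84 days) ✓; 36 hrs/wk ≥ 20 ✓ → eligible.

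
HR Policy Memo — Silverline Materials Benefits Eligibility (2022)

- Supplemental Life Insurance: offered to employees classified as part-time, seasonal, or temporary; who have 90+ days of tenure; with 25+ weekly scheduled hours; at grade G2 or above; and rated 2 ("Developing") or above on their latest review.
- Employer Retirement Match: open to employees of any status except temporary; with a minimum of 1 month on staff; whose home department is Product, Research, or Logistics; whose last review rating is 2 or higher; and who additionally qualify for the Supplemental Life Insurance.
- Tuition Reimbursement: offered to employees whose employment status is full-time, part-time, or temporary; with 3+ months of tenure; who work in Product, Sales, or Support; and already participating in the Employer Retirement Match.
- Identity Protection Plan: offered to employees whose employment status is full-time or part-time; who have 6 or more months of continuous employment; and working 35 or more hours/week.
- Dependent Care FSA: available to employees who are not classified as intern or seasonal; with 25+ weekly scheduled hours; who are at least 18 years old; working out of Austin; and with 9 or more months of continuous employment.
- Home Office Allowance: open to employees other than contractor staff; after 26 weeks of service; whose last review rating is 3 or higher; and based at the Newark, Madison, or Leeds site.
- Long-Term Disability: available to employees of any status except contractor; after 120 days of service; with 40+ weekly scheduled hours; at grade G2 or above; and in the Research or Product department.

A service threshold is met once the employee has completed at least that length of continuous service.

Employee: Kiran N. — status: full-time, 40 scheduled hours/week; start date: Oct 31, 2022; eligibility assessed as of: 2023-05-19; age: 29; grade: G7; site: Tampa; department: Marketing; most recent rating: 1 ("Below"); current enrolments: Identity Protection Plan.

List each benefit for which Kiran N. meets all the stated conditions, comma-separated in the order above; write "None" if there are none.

Service from Oct 31, 2022 to 2023-05-19: 200 days.
Supplemental Life Insurance — status full-time ✗ (requires part-time, seasonal, or temporary) → not eligible.
Employer Retirement Match — status full-time ✓ (not excluded); service 200 days ≥ 1 month (≈30 days) ✓; dept Marketing ✗ → not eligible.
Tuition Reimbursement — status full-time ✓; service 200 days ≥ 3 months (≈90 days) ✓; dept Marketing ✗ → not eligible.
Identity Protection Plan — status full-time ✓; service 200 days ≥ 6 months (≈180 days) ✓; 40 hrs/wk ≥ 35 ✓ → eligible.
Dependent Care FSA — status full-time ✓ (not excluded); 40 hrs/wk ≥ 25 ✓; age 29 ≥ 18 ✓; site Tampa ✗ (not Austin) → not eligible.
Home Office Allowance — status full-time ✓ (not excluded); service 200 days ≥ 26 weeks (≈182 days) ✓; rating 1 < 3 ✗ → not eligible.
Long-Term Disability — status full-time ✓ (not excluded); service 200 days ≥ 120 days ✓; 40 hrs/wk ≥ 40 ✓; grade G7 ≥ G2 ✓; dept Marketing ✗ → not eligible.

Identity Protection Plan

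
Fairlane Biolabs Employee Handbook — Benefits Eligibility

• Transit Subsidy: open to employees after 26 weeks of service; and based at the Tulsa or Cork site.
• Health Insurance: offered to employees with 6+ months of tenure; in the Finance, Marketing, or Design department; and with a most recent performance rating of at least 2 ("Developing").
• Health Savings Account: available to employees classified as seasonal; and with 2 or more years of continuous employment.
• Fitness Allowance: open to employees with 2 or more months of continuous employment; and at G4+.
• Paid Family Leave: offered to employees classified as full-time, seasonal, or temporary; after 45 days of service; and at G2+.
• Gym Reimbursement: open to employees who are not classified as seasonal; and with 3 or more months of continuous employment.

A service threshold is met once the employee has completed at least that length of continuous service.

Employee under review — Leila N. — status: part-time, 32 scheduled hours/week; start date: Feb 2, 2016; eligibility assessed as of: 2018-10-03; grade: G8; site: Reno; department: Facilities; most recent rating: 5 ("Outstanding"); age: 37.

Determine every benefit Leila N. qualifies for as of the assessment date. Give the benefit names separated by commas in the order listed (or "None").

Service from Feb 2, 2016 to 2018-10-03: 974 days.
Transit Subsidy — service 974 days ≥ 26 weeks (≈182 days) ✓; site Reno ✗ (not Tulsa or Cork) → not eligible.
Health Insurance — service 974 days ≥ 6 months (≈180 days) ✓; dept Facilities ✗ → not eligible.
Health Savings Account — status part-time ✗ (requires seasonal) → not eligible.
Fitness Allowance — service 974 days ≥ 2 months (≈60 days) ✓; grade G8 ≥ G4 ✓ → eligible.
Paid Family Leave — status part-time ✗ (requires full-time, seasonal, or temporary) → not eligible.
Gym Reimbursement — status part-time ✓ (not excluded); service 974 days ≥ 3 months (≈90 days) ✓ → eligible.

Fitness Allowance, Gym Reimbursement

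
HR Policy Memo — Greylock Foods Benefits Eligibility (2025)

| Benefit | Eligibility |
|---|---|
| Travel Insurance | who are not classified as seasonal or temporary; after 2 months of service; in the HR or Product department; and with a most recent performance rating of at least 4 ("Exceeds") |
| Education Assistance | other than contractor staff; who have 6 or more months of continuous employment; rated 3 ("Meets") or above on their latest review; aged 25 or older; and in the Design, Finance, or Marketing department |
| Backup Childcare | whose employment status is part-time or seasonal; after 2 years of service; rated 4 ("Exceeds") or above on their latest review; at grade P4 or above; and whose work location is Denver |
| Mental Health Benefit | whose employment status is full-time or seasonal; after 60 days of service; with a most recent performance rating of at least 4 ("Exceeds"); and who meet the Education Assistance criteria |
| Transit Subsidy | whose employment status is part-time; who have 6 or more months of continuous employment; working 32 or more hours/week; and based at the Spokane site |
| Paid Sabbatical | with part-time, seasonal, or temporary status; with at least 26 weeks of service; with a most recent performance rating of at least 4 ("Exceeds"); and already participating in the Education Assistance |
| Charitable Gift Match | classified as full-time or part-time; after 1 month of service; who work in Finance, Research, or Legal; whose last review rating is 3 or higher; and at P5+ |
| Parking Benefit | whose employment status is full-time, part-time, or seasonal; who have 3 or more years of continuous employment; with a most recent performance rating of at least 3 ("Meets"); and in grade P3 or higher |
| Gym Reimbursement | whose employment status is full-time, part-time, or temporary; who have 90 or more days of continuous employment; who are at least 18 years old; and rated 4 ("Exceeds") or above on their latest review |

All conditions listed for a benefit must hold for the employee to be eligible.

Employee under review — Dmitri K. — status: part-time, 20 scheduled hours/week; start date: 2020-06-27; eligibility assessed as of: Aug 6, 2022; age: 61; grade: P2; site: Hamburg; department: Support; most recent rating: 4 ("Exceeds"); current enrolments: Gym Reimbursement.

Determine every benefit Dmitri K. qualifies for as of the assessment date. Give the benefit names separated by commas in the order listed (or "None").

Service from 2020-06-27 to Aug 6, 2022: 770 days.
Travel Insurance — status part-time ✓ (not excluded); service 770 days ≥ 2 months (≈60 days) ✓; dept Support ✗ → not eligible.
Education Assistance — status part-time ✓ (not excluded); service 770 days ≥ 6 months (≈180 days) ✓; rating 4 ≥ 3 ✓; age 61 ≥ 25 ✓; dept Support ✗ → not eligible.
Backup Childcare — status part-time ✓; service 770 days ≥ 2 years (≈730 days) ✓; rating 4 ≥ 4 ✓; grade P2 < P4 ✗ → not eligible.
Mental Health Benefit — status part-time ✗ (requires full-time or seasonal) → not eligible.
Transit Subsidy — status part-time ✓; service 770 days ≥ 6 months (≈180 days) ✓; 20 hrs/wk < 32 ✗ → not eligible.
Paid Sabbatical — status part-time ✓; service 770 days ≥ 26 weeks (≈182 days) ✓; rating 4 ≥ 4 ✓; not enrolled in Education Assistance ✗ → not eligible.
Charitable Gift Match — status part-time ✓; service 770 days ≥ 1 month (≈30 days) ✓; dept Support ✗ → not eligible.
Parking Benefit — status part-time ✓; service 770 days < 3 years (≈1095 days) ✗ → not eligible.
Gym Reimbursement — status part-time ✓; service 770 days ≥ 90 days ✓; age 61 ≥ 18 ✓; rating 4 ≥ 4 ✓ → eligible.

Gym Reimbursement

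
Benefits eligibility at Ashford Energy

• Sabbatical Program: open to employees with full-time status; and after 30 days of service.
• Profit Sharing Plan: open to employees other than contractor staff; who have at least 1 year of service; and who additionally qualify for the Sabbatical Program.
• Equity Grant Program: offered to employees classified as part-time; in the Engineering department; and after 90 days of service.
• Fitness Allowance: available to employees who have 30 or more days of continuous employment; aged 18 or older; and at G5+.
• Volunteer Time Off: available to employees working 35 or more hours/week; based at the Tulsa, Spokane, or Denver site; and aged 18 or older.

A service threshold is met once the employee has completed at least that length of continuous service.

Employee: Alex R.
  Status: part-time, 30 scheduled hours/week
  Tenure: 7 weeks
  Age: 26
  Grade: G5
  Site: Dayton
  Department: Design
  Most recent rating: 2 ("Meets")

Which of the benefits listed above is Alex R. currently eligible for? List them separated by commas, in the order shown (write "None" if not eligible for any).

Sabbatical Program — status part-time ✗ (requires full-time) → not eligible.
Profit Sharing Plan — status part-time ✓ (not excluded); service 7 weeks < 1 year (≈365 days) ✗ → not eligible.
Equity Grant Program — status part-time ✓; dept Design ✗ → not eligible.
Fitness Allowance — service 7 weeks ≥ 30 days ✓; age 26 ≥ 18 ✓; grade G5 ≥ G5 ✓ → eligible.
Volunteer Time Off — 30 hrs/wk < 35 ✗ → not eligible.

Fitness Allowance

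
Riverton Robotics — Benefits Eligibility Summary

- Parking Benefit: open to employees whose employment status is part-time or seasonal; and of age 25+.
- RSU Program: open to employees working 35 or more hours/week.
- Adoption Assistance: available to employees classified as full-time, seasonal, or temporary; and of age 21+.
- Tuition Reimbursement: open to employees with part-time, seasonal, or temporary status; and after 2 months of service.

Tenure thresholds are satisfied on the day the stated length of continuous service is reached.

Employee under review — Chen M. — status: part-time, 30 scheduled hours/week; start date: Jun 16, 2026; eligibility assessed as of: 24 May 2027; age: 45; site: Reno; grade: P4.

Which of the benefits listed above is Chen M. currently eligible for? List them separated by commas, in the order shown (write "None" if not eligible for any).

Service from Jun 16, 2026 to 24 May 2027: 342 days.
Parking Benefit — status part-time ✓; age 45 ≥ 25 ✓ → eligible.
RSU Program — 30 hrs/wk < 35 ✗ → not eligible.
Adoption Assistance — status part-time ✗ (requires full-time, seasonal, or temporary) → not eligible.
Tuition Reimbursement — status part-time ✓; service 342 days ≥ 2 months (≈60 days) ✓ → eligible.

Parking Benefit, Tuition Reimbursement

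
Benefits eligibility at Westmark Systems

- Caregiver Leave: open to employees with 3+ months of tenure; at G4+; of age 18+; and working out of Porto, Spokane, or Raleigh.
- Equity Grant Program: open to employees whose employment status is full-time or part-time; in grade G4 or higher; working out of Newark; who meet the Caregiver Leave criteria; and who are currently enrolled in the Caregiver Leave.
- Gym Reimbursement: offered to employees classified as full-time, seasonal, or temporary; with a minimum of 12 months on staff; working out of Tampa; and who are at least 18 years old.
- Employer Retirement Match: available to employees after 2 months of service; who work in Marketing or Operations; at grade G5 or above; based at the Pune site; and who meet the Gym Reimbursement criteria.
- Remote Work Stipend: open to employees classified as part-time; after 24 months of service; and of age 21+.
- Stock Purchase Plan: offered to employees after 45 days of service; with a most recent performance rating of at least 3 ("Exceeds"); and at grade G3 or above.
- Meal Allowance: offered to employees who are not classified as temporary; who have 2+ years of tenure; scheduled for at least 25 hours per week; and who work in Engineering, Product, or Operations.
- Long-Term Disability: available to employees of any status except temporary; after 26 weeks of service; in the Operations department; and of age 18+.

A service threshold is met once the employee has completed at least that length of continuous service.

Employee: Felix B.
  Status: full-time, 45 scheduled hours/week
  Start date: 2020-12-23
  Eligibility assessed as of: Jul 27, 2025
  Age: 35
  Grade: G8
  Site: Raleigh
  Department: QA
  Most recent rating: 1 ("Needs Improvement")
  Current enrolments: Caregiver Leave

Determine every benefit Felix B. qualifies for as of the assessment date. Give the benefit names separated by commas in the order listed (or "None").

Service from 2020-12-23 to Jul 27, 2025: 1677 days.
Caregiver Leave — service 1677 days ≥ 3 months (≈90 days) ✓; grade G8 ≥ G4 ✓; age 35 ≥ 18 ✓; site Raleigh ✓ → eligible.
Equity Grant Program — status full-time ✓; grade G8 ≥ G4 ✓; site Raleigh ✗ (not Newark) → not eligible.
Gym Reimbursement — status full-time ✓; service 1677 days ≥ 12 months (≈360 days) ✓; site Raleigh ✗ (not Tampa) → not eligible.
Employer Retirement Match — service 1677 days ≥ 2 months (≈60 days) ✓; dept QA ✗ → not eligible.
Remote Work Stipend — status full-time ✗ (requires part-time) → not eligible.
Stock Purchase Plan — service 1677 days ≥ 45 days ✓; rating 1 < 3 ✗ → not eligible.
Meal Allowance — status full-time ✓ (not excluded); service 1677 days ≥ 2 years (≈730 days) ✓; 45 hrs/wk ≥ 25 ✓; dept QA ✗ → not eligible.
Long-Term Disability — status full-time ✓ (not excluded); service 1677 days ≥ 26 weeks (≈182 days) ✓; dept QA ✗ → not eligible.

Caregiver Leave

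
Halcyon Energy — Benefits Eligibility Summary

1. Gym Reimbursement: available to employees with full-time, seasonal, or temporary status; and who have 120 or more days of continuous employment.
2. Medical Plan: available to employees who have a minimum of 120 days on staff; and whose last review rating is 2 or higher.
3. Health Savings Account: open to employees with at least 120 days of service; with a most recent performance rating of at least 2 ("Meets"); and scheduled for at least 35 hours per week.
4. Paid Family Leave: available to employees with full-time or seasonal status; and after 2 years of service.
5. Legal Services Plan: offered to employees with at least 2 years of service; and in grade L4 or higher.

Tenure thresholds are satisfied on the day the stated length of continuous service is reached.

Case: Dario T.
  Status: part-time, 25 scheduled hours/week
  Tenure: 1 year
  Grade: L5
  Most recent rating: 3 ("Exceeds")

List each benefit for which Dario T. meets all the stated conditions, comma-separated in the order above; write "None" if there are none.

Gym Reimbursement — status part-time ✗ (requires full-time, seasonal, or temporary) → not eligible.
Medical Plan — service 1 year ≥ 120 days ✓; rating 3 ≥ 2 ✓ → eligible.
Health Savings Account — service 1 year ≥ 120 days ✓; rating 3 ≥ 2 ✓; 25 hrs/wk < 35 ✗ → not eligible.
Paid Family Leave — status part-time ✗ (requires full-time or seasonal) → not eligible.
Legal Services Plan — service 1 year < 2 years ✗ → not eligible.

Medical Plan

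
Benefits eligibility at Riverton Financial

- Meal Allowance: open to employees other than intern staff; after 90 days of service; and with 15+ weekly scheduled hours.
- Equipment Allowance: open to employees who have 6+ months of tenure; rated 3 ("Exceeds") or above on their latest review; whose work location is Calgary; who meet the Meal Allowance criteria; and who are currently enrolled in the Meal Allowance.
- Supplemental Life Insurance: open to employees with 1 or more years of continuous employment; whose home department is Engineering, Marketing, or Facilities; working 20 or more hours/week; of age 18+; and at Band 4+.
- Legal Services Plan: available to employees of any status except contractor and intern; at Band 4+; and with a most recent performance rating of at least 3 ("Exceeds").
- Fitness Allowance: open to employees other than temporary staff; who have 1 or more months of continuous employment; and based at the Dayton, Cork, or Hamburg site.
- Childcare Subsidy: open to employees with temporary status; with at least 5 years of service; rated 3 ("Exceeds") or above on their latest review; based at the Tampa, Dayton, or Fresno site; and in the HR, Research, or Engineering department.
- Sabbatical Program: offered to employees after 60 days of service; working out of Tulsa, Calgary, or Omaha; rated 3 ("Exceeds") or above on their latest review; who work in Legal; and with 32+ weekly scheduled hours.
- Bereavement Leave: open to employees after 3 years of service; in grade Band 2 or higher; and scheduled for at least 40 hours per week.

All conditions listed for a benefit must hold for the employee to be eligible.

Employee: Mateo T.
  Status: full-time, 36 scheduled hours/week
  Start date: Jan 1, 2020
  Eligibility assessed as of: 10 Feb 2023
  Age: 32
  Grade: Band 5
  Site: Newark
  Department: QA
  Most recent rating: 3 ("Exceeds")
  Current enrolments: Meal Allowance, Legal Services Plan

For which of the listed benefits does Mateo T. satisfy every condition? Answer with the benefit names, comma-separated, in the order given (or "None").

Service from Jan 1, 2020 to 10 Feb 2023: 1136 days.
Meal Allowance — status full-time ✓ (not excluded); service 1136 days ≥ 90 days ✓; 36 hrs/wk ≥ 15 ✓ → eligible.
Equipment Allowance — service 1136 days ≥ 6 months (≈180 days) ✓; rating 3 ≥ 3 ✓; site Newark ✗ (not Calgary) → not eligible.
Supplemental Life Insurance — service 1136 days ≥ 1 year (≈365 days) ✓; dept QA ✗ → not eligible.
Legal Services Plan — status full-time ✓ (not excluded); grade Band 5 ≥ Band 4 ✓; rating 3 ≥ 3 ✓ → eligible.
Fitness Allowance — status full-time ✓ (not excluded); service 1136 days ≥ 1 month (≈30 days) ✓; site Newark ✗ (not Dayton, Cork, or Hamburg) → not eligible.
Childcare Subsidy — status full-time ✗ (requires temporary) → not eligible.
Sabbatical Program — service 1136 days ≥ 60 days ✓; site Newark ✗ (not Tulsa, Calgary, or Omaha) → not eligible.
Bereavement Leave — service 1136 days ≥ 3 years (≈1095 days) ✓; grade Band 5 ≥ Band 2 ✓; 36 hrs/wk < 40 ✗ → not eligible.

Meal Allowance, Legal Services Plan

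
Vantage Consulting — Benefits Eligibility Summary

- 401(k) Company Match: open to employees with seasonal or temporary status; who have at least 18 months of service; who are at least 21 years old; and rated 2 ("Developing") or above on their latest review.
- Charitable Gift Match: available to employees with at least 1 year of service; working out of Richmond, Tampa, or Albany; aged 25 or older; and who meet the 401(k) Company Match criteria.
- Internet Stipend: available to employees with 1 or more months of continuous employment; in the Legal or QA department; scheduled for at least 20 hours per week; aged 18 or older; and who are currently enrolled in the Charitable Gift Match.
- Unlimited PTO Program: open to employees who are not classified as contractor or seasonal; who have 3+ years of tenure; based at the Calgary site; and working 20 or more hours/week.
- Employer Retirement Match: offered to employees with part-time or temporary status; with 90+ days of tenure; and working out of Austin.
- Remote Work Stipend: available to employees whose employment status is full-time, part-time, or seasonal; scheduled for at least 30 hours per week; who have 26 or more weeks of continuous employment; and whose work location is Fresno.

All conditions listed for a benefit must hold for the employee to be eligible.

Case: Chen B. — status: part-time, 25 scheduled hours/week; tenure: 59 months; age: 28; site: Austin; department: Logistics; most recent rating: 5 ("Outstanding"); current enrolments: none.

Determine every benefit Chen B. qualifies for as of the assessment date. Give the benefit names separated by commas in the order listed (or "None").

401(k) Company Match — status part-time ✗ (requires seasonal or temporary) → not eligible.
Charitable Gift Match — service 59 months ≥ 1 year (≈365 days) ✓; site Austin ✗ (not Richmond, Tampa, or Albany) → not eligible.
Internet Stipend — service 59 months ≥ 1 month ✓; dept Logistics ✗ → not eligible.
Unlimited PTO Program — status part-time ✓ (not excluded); service 59 months ≥ 3 years (≈1095 days) ✓; site Austin ✗ (not Calgary) → not eligible.
Employer Retirement Match — status part-time ✓; service 59 months ≥ 90 days ✓; site Austin ✓ → eligible.
Remote Work Stipend — status part-time ✓; 25 hrs/wk < 30 ✗ → not eligible.

Employer Retirement Match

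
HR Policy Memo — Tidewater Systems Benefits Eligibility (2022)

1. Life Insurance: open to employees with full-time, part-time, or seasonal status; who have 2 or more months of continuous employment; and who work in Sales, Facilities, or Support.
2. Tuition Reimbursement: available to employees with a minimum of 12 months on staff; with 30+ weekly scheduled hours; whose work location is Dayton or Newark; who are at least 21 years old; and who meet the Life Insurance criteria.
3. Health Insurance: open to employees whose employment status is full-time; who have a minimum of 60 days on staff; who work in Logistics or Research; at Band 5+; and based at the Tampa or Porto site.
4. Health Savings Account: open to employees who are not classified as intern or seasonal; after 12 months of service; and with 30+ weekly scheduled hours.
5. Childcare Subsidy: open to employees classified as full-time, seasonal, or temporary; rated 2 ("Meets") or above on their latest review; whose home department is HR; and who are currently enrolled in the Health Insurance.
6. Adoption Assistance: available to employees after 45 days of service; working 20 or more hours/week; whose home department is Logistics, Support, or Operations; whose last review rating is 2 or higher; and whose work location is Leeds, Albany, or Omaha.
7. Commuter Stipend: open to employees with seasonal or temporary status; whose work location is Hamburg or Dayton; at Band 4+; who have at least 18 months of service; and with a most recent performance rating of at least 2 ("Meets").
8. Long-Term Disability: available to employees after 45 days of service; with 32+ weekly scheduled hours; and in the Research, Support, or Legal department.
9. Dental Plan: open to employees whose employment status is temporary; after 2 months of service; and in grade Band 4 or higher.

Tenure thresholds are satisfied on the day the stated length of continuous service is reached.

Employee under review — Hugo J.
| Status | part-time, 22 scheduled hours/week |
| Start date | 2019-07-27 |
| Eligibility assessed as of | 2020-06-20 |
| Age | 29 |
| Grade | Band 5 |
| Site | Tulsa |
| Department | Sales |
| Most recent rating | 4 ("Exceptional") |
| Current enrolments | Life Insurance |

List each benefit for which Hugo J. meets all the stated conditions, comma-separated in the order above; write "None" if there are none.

Service from 2019-07-27 to 2020-06-20: 329 days.
Life Insurance — status part-time ✓; service 329 days ≥ 2 months (≈60 days) ✓; dept Sales ✓ → eligible.
Tuition Reimbursement — service 329 days < 12 months (≈360 days) ✗ → not eligible.
Health Insurance — status part-time ✗ (requires full-time) → not eligible.
Health Savings Account — status part-time ✓ (not excluded); service 329 days < 12 months (≈360 days) ✗ → not eligible.
Childcare Subsidy — status part-time ✗ (requires full-time, seasonal, or temporary) → not eligible.
Adoption Assistance — service 329 days ≥ 45 days ✓; 22 hrs/wk ≥ 20 ✓; dept Sales ✗ → not eligible.
Commuter Stipend — status part-time ✗ (requires seasonal or temporary) → not eligible.
Long-Term Disability — service 329 days ≥ 45 days ✓; 22 hrs/wk < 32 ✗ → not eligible.
Dental Plan — status part-time ✗ (requires temporary) → not eligible.

Life Insurance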